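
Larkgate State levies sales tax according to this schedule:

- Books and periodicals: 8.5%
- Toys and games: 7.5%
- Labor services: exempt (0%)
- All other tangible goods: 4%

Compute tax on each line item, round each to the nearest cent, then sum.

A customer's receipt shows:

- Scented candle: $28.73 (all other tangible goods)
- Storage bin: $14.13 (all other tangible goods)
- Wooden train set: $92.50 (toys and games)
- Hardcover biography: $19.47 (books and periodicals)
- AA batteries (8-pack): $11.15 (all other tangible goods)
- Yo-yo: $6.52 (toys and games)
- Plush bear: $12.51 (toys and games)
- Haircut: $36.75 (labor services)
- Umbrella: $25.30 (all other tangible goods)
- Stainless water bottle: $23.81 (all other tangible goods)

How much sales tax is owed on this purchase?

Scented candle $28.73: all other tangible goods → 4% → $1.15
Storage bin $14.13: all other tangible goods → 4% → $0.57
Wooden train set $92.50: toys and games → 7.5% → $6.94
Hardcover biography $19.47: books and periodicals → 8.5% → $1.65
AA batteries (8-pack) $11.15: all other tangible goods → 4% → $0.45
Yo-yo $6.52: toys and games → 7.5% → $0.49
Plush bear $12.51: toys and games → 7.5% → $0.94
Haircut $36.75: labor services → 0% → $0.00
Umbrella $25.30: all other tangible goods → 4% → $1.01
Stainless water bottle $23.81: all other tangible goods → 4% → $0.95
Total tax = $1.15 + $0.57 + $6.94 + $1.65 + $0.45 + $0.49 + $0.94 + $1.01 + $0.95 = $14.15

$14.15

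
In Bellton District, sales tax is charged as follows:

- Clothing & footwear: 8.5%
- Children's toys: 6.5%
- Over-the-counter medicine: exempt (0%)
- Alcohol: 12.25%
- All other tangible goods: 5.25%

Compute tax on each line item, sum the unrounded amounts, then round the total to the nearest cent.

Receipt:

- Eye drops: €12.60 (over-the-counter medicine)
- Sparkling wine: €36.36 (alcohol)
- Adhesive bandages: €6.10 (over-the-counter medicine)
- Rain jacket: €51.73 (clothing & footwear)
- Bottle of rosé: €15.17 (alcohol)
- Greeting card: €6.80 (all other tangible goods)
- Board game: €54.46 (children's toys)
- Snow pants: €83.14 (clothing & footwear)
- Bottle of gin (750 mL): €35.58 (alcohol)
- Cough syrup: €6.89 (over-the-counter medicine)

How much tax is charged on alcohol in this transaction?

Sparkling wine €36.36: alcohol → 12.25% → €4.4541
Bottle of rosé €15.17: alcohol → 12.25% → €1.858325
Bottle of gin (750 mL) €35.58: alcohol → 12.25% → €4.35855
Tax on alcohol: unrounded sum = €10.670975 → €10.67

€10.67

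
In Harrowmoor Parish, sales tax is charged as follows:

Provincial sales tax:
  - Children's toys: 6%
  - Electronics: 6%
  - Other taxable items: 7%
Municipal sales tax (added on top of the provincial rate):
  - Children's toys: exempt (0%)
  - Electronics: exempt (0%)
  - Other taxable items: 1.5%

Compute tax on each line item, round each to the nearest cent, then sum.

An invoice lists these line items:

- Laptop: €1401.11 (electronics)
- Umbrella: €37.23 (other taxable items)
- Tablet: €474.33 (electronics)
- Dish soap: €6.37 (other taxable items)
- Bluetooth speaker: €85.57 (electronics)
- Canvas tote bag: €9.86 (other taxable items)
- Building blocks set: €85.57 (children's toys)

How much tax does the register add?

€127.33

Laptop €1401.11: electronics → 6% + 0% municipal = 6% → €84.07
Umbrella €37.23: other taxable items → 7% + 1.5% municipal = 8.5% → €3.16
Tablet €474.33: electronics → 6% + 0% municipal = 6% → €28.46
Dish soap €6.37: other taxable items → 7% + 1.5% municipal = 8.5% → €0.54
Bluetooth speaker €85.57: electronics → 6% + 0% municipal = 6% → €5.13
Canvas tote bag €9.86: other taxable items → 7% + 1.5% municipal = 8.5% → €0.84
Building blocks set €85.57: children's toys → 6% + 0% municipal = 6% → €5.13
Total tax = €84.07 + €3.16 + €28.46 + €0.54 + €5.13 + €0.84 + €5.13 = €127.33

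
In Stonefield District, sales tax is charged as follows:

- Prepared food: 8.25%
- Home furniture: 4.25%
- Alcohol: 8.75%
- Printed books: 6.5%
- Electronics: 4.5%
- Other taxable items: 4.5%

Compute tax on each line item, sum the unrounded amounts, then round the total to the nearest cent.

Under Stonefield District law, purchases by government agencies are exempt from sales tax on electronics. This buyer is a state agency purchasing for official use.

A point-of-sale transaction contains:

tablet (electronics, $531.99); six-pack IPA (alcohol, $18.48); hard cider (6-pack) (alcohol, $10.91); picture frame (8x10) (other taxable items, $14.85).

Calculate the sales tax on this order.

Tablet $531.99: electronics, buyer-exempt → 0% → $0.00
Six-pack IPA $18.48: alcohol → 8.75% → $1.617
Hard cider (6-pack) $10.91: alcohol → 8.75% → $0.954625
Picture frame (8x10) $14.85: other taxable items → 4.5% → $0.66825
Unrounded tax sum = $3.239875 → $3.24

$3.24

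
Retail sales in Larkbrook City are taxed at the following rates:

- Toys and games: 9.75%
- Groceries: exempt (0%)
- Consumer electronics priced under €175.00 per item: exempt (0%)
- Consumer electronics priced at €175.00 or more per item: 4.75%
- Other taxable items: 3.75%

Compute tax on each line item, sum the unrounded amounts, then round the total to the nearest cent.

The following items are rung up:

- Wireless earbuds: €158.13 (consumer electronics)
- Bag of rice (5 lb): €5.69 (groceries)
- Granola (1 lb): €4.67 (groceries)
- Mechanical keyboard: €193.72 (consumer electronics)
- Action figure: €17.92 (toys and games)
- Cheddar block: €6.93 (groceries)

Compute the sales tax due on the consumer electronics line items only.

Wireless earbuds €158.13: consumer electronics, under €175.00 → 0% → €0.00
Mechanical keyboard €193.72: consumer electronics, €175.00 or more → 4.75% → €9.2017
Tax on consumer electronics: unrounded sum = €9.2017 → €9.20

€9.20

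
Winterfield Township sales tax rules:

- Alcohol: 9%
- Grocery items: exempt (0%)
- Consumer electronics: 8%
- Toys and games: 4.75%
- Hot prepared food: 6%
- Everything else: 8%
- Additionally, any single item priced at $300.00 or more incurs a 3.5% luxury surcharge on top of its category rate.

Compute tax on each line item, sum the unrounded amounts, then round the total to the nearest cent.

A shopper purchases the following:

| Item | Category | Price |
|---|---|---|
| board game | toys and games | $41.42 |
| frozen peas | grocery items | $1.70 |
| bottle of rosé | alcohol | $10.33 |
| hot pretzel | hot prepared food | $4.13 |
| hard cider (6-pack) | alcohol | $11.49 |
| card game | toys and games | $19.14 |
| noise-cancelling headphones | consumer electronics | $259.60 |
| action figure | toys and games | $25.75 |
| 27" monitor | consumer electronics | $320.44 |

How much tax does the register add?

$63.93

Board game $41.42: toys and games → 4.75% → $1.96745
Frozen peas $1.70: grocery items → 0% → $0.00
Bottle of rosé $10.33: alcohol → 9% → $0.9297
Hot pretzel $4.13: hot prepared food → 6% → $0.2478
Hard cider (6-pack) $11.49: alcohol → 9% → $1.0341
Card game $19.14: toys and games → 4.75% → $0.90915
Noise-cancelling headphones $259.60: consumer electronics → 8% → $20.768
Action figure $25.75: toys and games → 4.75% → $1.223125
27" monitor $320.44: consumer electronics → 8% + 3.5% surcharge = 11.5% → $36.8506
Unrounded tax sum = $63.929925 → $63.93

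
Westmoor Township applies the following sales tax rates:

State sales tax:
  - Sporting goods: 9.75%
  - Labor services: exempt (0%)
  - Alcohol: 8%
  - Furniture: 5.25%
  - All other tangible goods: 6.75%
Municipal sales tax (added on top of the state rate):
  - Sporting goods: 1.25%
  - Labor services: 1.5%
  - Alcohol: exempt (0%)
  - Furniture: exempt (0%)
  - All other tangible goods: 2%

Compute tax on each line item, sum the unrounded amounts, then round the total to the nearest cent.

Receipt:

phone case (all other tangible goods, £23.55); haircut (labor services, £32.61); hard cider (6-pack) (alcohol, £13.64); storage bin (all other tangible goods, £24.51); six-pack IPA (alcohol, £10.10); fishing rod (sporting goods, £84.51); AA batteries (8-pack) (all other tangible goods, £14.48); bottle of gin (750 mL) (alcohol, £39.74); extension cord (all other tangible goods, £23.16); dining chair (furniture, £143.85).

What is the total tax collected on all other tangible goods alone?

£7.50

Phone case £23.55: all other tangible goods → 6.75% + 2% municipal = 8.75% → £2.060625
Storage bin £24.51: all other tangible goods → 6.75% + 2% municipal = 8.75% → £2.144625
AA batteries (8-pack) £14.48: all other tangible goods → 6.75% + 2% municipal = 8.75% → £1.267
Extension cord £23.16: all other tangible goods → 6.75% + 2% municipal = 8.75% → £2.0265
Tax on all other tangible goods: unrounded sum = £7.49875 → £7.50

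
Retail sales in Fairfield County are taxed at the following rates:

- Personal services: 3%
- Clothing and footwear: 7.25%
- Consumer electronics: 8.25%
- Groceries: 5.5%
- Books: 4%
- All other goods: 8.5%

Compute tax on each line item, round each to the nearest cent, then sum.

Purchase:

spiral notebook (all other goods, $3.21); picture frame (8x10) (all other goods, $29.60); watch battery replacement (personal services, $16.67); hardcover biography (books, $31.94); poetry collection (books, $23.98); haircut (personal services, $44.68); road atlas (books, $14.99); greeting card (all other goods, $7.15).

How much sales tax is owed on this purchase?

Spiral notebook $3.21: all other goods → 8.5% → $0.27
Picture frame (8x10) $29.60: all other goods → 8.5% → $2.52
Watch battery replacement $16.67: personal services → 3% → $0.50
Hardcover biography $31.94: books → 4% → $1.28
Poetry collection $23.98: books → 4% → $0.96
Haircut $44.68: personal services → 3% → $1.34
Road atlas $14.99: books → 4% → $0.60
Greeting card $7.15: all other goods → 8.5% → $0.61
Total tax = $0.27 + $2.52 + $0.50 + $1.28 + $0.96 + $1.34 + $0.60 + $0.61 = $8.08

$8.08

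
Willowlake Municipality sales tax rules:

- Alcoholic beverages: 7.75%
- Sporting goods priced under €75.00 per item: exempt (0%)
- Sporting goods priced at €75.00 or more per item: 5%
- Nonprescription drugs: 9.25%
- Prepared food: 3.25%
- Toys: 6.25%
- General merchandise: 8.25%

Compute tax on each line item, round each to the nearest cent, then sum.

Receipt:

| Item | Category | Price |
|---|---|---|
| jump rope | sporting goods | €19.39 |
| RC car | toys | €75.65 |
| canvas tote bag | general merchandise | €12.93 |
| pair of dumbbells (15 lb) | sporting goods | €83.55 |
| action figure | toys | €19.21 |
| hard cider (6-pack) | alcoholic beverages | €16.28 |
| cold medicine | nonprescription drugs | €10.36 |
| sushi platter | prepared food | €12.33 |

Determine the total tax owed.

Jump rope €19.39: sporting goods, under €75.00 → 0% → €0.00
RC car €75.65: toys → 6.25% → €4.73
Canvas tote bag €12.93: general merchandise → 8.25% → €1.07
Pair of dumbbells (15 lb) €83.55: sporting goods, €75.00 or more → 5% → €4.18
Action figure €19.21: toys → 6.25% → €1.20
Hard cider (6-pack) €16.28: alcoholic beverages → 7.75% → €1.26
Cold medicine €10.36: nonprescription drugs → 9.25% → €0.96
Sushi platter €12.33: prepared food → 3.25% → €0.40
Total tax = €4.73 + €1.07 + €4.18 + €1.20 + €1.26 + €0.96 + €0.40 = €13.80

€13.80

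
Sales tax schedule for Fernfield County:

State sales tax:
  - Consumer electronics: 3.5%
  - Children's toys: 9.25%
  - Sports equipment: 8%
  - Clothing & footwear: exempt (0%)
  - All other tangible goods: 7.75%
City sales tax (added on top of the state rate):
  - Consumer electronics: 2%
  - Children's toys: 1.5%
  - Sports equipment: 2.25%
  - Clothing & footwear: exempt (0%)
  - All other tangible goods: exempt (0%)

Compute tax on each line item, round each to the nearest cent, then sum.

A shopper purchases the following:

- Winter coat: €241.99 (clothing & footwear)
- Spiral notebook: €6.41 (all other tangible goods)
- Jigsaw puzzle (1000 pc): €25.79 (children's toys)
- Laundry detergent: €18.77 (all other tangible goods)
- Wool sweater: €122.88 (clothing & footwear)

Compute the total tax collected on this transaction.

€4.72

Winter coat €241.99: clothing & footwear → 0% + 0% city = 0% → €0.00
Spiral notebook €6.41: all other tangible goods → 7.75% + 0% city = 7.75% → €0.50
Jigsaw puzzle (1000 pc) €25.79: children's toys → 9.25% + 1.5% city = 10.75% → €2.77
Laundry detergent €18.77: all other tangible goods → 7.75% + 0% city = 7.75% → €1.45
Wool sweater €122.88: clothing & footwear → 0% + 0% city = 0% → €0.00
Total tax = €0.50 + €2.77 + €1.45 = €4.72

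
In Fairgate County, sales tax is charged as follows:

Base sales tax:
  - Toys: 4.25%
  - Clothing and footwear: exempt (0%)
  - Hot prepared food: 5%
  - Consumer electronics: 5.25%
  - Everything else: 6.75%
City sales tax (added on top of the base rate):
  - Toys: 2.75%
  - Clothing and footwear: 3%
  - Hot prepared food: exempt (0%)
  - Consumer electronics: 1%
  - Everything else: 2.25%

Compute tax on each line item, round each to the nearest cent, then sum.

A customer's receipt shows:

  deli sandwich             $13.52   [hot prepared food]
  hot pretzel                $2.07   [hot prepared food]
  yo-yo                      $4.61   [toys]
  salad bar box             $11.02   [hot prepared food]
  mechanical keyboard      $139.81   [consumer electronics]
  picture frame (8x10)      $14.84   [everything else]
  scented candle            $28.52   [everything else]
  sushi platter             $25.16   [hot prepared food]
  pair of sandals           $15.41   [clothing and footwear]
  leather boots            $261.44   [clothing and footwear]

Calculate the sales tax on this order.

Deli sandwich $13.52: hot prepared food → 5% + 0% city = 5% → $0.68
Hot pretzel $2.07: hot prepared food → 5% + 0% city = 5% → $0.10
Yo-yo $4.61: toys → 4.25% + 2.75% city = 7% → $0.32
Salad bar box $11.02: hot prepared food → 5% + 0% city = 5% → $0.55
Mechanical keyboard $139.81: consumer electronics → 5.25% + 1% city = 6.25% → $8.74
Picture frame (8x10) $14.84: everything else → 6.75% + 2.25% city = 9% → $1.34
Scented candle $28.52: everything else → 6.75% + 2.25% city = 9% → $2.57
Sushi platter $25.16: hot prepared food → 5% + 0% city = 5% → $1.26
Pair of sandals $15.41: clothing and footwear → 0% + 3% city = 3% → $0.46
Leather boots $261.44: clothing and footwear → 0% + 3% city = 3% → $7.84
Total tax = $0.68 + $0.10 + $0.32 + $0.55 + $8.74 + $1.34 + $2.57 + $1.26 + $0.46 + $7.84 = $23.86

$23.86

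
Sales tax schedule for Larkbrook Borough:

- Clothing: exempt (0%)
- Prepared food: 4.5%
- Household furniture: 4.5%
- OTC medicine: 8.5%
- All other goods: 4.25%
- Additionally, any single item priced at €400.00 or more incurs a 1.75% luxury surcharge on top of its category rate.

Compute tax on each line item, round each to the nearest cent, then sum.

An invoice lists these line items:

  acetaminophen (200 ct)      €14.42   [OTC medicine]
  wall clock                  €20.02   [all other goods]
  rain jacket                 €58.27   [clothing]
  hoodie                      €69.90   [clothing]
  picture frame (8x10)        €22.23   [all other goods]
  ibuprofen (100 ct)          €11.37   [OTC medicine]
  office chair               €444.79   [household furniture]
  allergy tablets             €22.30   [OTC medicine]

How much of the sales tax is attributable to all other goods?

€1.79

Wall clock €20.02: all other goods → 4.25% → €0.85
Picture frame (8x10) €22.23: all other goods → 4.25% → €0.94
Tax on all other goods = €0.85 + €0.94 = €1.79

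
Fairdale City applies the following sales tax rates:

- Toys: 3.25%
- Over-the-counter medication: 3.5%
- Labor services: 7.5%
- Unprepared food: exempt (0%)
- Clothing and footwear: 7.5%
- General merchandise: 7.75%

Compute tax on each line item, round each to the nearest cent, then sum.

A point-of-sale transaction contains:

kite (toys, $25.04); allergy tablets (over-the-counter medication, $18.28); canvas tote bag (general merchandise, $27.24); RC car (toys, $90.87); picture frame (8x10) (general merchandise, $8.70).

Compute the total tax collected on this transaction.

$7.18

Kite $25.04: toys → 3.25% → $0.81
Allergy tablets $18.28: over-the-counter medication → 3.5% → $0.64
Canvas tote bag $27.24: general merchandise → 7.75% → $2.11
RC car $90.87: toys → 3.25% → $2.95
Picture frame (8x10) $8.70: general merchandise → 7.75% → $0.67
Total tax = $0.81 + $0.64 + $2.11 + $2.95 + $0.67 = $7.18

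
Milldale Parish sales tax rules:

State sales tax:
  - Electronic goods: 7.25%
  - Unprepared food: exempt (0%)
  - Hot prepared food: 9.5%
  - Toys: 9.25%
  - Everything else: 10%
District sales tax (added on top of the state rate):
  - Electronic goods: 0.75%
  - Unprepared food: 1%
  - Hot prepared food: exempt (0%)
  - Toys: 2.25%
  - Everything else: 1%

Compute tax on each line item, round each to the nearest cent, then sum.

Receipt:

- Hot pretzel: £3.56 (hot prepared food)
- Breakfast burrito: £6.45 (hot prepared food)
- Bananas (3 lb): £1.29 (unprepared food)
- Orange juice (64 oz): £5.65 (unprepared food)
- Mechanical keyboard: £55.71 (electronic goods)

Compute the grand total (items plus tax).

£78.14

Hot pretzel £3.56: hot prepared food → 9.5% + 0% district = 9.5% → £0.34
Breakfast burrito £6.45: hot prepared food → 9.5% + 0% district = 9.5% → £0.61
Bananas (3 lb) £1.29: unprepared food → 0% + 1% district = 1% → £0.01
Orange juice (64 oz) £5.65: unprepared food → 0% + 1% district = 1% → £0.06
Mechanical keyboard £55.71: electronic goods → 7.25% + 0.75% district = 8% → £4.46
Subtotal = £72.66; tax = £5.48; total due = £78.14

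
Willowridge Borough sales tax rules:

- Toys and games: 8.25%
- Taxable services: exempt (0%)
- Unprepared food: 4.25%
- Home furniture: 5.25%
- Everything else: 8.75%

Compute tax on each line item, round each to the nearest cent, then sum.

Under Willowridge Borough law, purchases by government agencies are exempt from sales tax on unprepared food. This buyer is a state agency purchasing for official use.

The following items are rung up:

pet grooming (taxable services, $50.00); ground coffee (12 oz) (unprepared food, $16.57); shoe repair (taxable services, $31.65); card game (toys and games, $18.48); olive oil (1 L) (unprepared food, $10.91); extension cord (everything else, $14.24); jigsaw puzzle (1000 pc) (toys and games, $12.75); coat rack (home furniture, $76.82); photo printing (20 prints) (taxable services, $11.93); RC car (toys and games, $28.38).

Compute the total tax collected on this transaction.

$10.19

Pet grooming $50.00: taxable services → 0% → $0.00
Ground coffee (12 oz) $16.57: unprepared food, buyer-exempt → 0% → $0.00
Shoe repair $31.65: taxable services → 0% → $0.00
Card game $18.48: toys and games → 8.25% → $1.52
Olive oil (1 L) $10.91: unprepared food, buyer-exempt → 0% → $0.00
Extension cord $14.24: everything else → 8.75% → $1.25
Jigsaw puzzle (1000 pc) $12.75: toys and games → 8.25% → $1.05
Coat rack $76.82: home furniture → 5.25% → $4.03
Photo printing (20 prints) $11.93: taxable services → 0% → $0.00
RC car $28.38: toys and games → 8.25% → $2.34
Total tax = $1.52 + $1.25 + $1.05 + $4.03 + $2.34 = $10.19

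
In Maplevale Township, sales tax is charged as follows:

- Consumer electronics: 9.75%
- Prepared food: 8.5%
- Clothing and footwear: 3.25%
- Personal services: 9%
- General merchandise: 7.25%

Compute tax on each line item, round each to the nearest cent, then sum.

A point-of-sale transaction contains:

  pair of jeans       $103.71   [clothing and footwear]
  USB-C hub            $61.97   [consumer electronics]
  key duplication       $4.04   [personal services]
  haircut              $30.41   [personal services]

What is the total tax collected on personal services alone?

$3.10

Key duplication $4.04: personal services → 9% → $0.36
Haircut $30.41: personal services → 9% → $2.74
Tax on personal services = $0.36 + $2.74 = $3.10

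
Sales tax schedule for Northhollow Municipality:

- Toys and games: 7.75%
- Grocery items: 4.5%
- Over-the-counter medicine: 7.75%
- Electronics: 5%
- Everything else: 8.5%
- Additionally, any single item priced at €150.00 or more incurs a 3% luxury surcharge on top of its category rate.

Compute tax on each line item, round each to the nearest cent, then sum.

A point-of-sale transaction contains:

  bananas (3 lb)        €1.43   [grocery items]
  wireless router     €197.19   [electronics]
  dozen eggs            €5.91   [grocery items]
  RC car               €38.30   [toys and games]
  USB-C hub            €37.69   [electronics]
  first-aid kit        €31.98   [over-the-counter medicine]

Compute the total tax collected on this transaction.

€23.44

Bananas (3 lb) €1.43: grocery items → 4.5% → €0.06
Wireless router €197.19: electronics → 5% + 3% surcharge = 8% → €15.78
Dozen eggs €5.91: grocery items → 4.5% → €0.27
RC car €38.30: toys and games → 7.75% → €2.97
USB-C hub €37.69: electronics → 5% → €1.88
First-aid kit €31.98: over-the-counter medicine → 7.75% → €2.48
Total tax = €0.06 + €15.78 + €0.27 + €2.97 + €1.88 + €2.48 = €23.44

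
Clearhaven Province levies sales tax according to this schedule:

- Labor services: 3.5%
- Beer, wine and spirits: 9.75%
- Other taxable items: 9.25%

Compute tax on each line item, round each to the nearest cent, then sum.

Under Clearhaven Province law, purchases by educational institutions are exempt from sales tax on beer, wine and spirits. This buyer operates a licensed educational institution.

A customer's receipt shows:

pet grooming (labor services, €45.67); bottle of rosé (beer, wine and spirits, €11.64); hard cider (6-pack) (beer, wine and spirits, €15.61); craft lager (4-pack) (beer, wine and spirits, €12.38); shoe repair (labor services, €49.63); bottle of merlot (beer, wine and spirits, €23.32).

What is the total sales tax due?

Pet grooming €45.67: labor services → 3.5% → €1.60
Bottle of rosé €11.64: beer, wine and spirits, buyer-exempt → 0% → €0.00
Hard cider (6-pack) €15.61: beer, wine and spirits, buyer-exempt → 0% → €0.00
Craft lager (4-pack) €12.38: beer, wine and spirits, buyer-exempt → 0% → €0.00
Shoe repair €49.63: labor services → 3.5% → €1.74
Bottle of merlot €23.32: beer, wine and spirits, buyer-exempt → 0% → €0.00
Total tax = €1.60 + €1.74 = €3.34

€3.34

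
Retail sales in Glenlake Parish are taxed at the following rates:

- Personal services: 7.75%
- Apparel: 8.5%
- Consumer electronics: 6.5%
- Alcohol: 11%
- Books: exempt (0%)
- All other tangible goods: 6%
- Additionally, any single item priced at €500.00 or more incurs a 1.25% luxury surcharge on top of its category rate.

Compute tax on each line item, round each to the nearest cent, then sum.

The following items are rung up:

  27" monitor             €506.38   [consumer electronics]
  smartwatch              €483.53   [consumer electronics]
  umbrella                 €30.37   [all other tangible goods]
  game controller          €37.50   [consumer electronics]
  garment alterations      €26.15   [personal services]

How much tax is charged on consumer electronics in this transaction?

27" monitor €506.38: consumer electronics → 6.5% + 1.25% surcharge = 7.75% → €39.24
Smartwatch €483.53: consumer electronics → 6.5% → €31.43
Game controller €37.50: consumer electronics → 6.5% → €2.44
Tax on consumer electronics = €39.24 + €31.43 + €2.44 = €73.11

€73.11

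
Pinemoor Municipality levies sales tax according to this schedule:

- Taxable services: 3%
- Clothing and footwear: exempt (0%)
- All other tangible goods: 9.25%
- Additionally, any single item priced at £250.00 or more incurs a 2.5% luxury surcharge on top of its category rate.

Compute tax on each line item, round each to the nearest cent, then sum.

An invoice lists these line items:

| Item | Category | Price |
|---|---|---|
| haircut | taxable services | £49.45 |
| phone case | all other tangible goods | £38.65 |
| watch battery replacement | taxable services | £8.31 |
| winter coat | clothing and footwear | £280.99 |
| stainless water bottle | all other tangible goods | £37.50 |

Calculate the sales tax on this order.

£15.80

Haircut £49.45: taxable services → 3% → £1.48
Phone case £38.65: all other tangible goods → 9.25% → £3.58
Watch battery replacement £8.31: taxable services → 3% → £0.25
Winter coat £280.99: clothing and footwear → 0% + 2.5% surcharge = 2.5% → £7.02
Stainless water bottle £37.50: all other tangible goods → 9.25% → £3.47
Total tax = £1.48 + £3.58 + £0.25 + £7.02 + £3.47 = £15.80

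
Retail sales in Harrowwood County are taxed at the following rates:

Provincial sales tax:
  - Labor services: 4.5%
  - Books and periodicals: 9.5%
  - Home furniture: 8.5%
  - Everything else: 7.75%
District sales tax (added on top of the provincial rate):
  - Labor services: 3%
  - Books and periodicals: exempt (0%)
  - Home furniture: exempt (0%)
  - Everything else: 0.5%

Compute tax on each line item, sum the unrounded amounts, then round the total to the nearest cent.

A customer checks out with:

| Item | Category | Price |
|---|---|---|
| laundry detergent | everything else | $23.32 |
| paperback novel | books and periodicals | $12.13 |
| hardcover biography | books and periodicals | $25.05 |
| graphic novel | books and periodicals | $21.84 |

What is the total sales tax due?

$7.53

Laundry detergent $23.32: everything else → 7.75% + 0.5% district = 8.25% → $1.9239
Paperback novel $12.13: books and periodicals → 9.5% + 0% district = 9.5% → $1.15235
Hardcover biography $25.05: books and periodicals → 9.5% + 0% district = 9.5% → $2.37975
Graphic novel $21.84: books and periodicals → 9.5% + 0% district = 9.5% → $2.0748
Unrounded tax sum = $7.5308 → $7.53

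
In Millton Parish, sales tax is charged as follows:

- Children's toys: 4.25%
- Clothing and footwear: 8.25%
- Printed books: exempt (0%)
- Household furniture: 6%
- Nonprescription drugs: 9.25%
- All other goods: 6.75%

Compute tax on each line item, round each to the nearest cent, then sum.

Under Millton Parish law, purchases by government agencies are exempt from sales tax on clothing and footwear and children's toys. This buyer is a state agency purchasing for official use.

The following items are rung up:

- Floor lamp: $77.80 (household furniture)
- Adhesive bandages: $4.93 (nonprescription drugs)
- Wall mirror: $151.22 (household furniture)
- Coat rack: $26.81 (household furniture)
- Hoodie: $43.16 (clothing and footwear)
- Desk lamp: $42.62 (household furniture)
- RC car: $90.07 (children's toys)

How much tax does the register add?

$18.37

Floor lamp $77.80: household furniture → 6% → $4.67
Adhesive bandages $4.93: nonprescription drugs → 9.25% → $0.46
Wall mirror $151.22: household furniture → 6% → $9.07
Coat rack $26.81: household furniture → 6% → $1.61
Hoodie $43.16: clothing and footwear, buyer-exempt → 0% → $0.00
Desk lamp $42.62: household furniture → 6% → $2.56
RC car $90.07: children's toys, buyer-exempt → 0% → $0.00
Total tax = $4.67 + $0.46 + $9.07 + $1.61 + $2.56 = $18.37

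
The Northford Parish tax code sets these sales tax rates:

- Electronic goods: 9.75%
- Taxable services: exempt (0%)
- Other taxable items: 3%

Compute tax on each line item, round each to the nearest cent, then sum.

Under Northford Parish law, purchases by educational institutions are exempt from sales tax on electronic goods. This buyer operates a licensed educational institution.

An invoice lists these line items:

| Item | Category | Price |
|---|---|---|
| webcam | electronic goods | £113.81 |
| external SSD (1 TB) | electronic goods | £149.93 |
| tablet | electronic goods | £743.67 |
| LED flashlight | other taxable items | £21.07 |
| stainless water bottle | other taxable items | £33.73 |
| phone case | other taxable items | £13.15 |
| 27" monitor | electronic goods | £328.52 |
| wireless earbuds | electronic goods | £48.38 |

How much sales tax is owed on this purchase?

Webcam £113.81: electronic goods, buyer-exempt → 0% → £0.00
External SSD (1 TB) £149.93: electronic goods, buyer-exempt → 0% → £0.00
Tablet £743.67: electronic goods, buyer-exempt → 0% → £0.00
LED flashlight £21.07: other taxable items → 3% → £0.63
Stainless water bottle £33.73: other taxable items → 3% → £1.01
Phone case £13.15: other taxable items → 3% → £0.39
27" monitor £328.52: electronic goods, buyer-exempt → 0% → £0.00
Wireless earbuds £48.38: electronic goods, buyer-exempt → 0% → £0.00
Total tax = £0.63 + £1.01 + £0.39 = £2.03

£2.03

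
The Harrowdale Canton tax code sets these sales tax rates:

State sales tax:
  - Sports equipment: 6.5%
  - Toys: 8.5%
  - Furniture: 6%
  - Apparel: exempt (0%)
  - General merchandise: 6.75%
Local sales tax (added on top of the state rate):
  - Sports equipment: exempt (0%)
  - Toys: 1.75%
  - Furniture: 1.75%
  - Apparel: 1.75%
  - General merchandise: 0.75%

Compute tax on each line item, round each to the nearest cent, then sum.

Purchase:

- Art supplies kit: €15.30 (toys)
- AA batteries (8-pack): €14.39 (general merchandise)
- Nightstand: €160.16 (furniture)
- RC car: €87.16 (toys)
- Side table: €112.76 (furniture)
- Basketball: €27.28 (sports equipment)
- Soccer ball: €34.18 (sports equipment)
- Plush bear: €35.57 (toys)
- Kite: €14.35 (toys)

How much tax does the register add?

Art supplies kit €15.30: toys → 8.5% + 1.75% local = 10.25% → €1.57
AA batteries (8-pack) €14.39: general merchandise → 6.75% + 0.75% local = 7.5% → €1.08
Nightstand €160.16: furniture → 6% + 1.75% local = 7.75% → €12.41
RC car €87.16: toys → 8.5% + 1.75% local = 10.25% → €8.93
Side table €112.76: furniture → 6% + 1.75% local = 7.75% → €8.74
Basketball €27.28: sports equipment → 6.5% + 0% local = 6.5% → €1.77
Soccer ball €34.18: sports equipment → 6.5% + 0% local = 6.5% → €2.22
Plush bear €35.57: toys → 8.5% + 1.75% local = 10.25% → €3.65
Kite €14.35: toys → 8.5% + 1.75% local = 10.25% → €1.47
Total tax = €1.57 + €1.08 + €12.41 + €8.93 + €8.74 + €1.77 + €2.22 + €3.65 + €1.47 = €41.84

€41.84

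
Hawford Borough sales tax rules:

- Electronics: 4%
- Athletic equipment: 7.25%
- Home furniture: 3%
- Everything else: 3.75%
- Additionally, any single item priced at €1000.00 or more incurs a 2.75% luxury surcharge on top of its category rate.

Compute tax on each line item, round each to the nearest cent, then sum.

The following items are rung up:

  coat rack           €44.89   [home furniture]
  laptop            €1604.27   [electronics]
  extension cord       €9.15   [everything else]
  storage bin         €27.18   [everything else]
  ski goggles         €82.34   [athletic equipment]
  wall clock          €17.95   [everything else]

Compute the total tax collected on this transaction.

Coat rack €44.89: home furniture → 3% → €1.35
Laptop €1604.27: electronics → 4% + 2.75% surcharge = 6.75% → €108.29
Extension cord €9.15: everything else → 3.75% → €0.34
Storage bin €27.18: everything else → 3.75% → €1.02
Ski goggles €82.34: athletic equipment → 7.25% → €5.97
Wall clock €17.95: everything else → 3.75% → €0.67
Total tax = €1.35 + €108.29 + €0.34 + €1.02 + €5.97 + €0.67 = €117.64

€117.64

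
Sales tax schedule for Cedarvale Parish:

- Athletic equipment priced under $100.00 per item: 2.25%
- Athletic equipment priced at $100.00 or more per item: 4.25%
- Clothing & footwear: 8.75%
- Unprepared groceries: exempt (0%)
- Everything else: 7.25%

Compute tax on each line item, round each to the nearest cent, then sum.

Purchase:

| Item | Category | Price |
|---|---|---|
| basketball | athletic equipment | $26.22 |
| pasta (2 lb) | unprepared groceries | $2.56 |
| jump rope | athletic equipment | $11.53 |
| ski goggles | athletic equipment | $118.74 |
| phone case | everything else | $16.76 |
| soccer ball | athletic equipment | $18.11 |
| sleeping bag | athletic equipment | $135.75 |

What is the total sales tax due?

Basketball $26.22: athletic equipment, under $100.00 → 2.25% → $0.59
Pasta (2 lb) $2.56: unprepared groceries → 0% → $0.00
Jump rope $11.53: athletic equipment, under $100.00 → 2.25% → $0.26
Ski goggles $118.74: athletic equipment, $100.00 or more → 4.25% → $5.05
Phone case $16.76: everything else → 7.25% → $1.22
Soccer ball $18.11: athletic equipment, under $100.00 → 2.25% → $0.41
Sleeping bag $135.75: athletic equipment, $100.00 or more → 4.25% → $5.77
Total tax = $0.59 + $0.26 + $5.05 + $1.22 + $0.41 + $5.77 = $13.30

$13.30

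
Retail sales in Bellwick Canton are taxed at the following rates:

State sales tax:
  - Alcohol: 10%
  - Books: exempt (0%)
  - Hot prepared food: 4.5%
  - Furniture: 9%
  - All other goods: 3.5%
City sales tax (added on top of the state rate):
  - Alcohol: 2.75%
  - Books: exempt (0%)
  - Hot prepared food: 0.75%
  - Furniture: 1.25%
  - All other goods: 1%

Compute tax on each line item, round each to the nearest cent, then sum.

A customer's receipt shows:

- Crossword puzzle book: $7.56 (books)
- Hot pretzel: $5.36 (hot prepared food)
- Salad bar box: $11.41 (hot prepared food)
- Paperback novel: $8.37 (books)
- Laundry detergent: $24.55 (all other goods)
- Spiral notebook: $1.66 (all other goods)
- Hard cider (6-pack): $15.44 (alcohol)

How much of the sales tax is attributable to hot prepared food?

$0.88

Hot pretzel $5.36: hot prepared food → 4.5% + 0.75% city = 5.25% → $0.28
Salad bar box $11.41: hot prepared food → 4.5% + 0.75% city = 5.25% → $0.60
Tax on hot prepared food = $0.28 + $0.60 = $0.88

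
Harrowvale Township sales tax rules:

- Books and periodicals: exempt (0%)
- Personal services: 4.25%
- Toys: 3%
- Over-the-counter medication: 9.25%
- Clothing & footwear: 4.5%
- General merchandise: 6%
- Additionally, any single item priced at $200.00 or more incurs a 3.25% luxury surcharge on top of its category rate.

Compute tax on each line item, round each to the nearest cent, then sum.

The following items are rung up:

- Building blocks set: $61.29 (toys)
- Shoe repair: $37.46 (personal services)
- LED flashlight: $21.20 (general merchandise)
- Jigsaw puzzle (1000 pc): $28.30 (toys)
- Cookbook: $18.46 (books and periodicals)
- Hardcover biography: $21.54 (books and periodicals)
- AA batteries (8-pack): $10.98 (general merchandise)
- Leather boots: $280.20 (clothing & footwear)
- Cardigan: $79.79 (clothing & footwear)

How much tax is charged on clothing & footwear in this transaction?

$25.31

Leather boots $280.20: clothing & footwear → 4.5% + 3.25% surcharge = 7.75% → $21.72
Cardigan $79.79: clothing & footwear → 4.5% → $3.59
Tax on clothing & footwear = $21.72 + $3.59 = $25.31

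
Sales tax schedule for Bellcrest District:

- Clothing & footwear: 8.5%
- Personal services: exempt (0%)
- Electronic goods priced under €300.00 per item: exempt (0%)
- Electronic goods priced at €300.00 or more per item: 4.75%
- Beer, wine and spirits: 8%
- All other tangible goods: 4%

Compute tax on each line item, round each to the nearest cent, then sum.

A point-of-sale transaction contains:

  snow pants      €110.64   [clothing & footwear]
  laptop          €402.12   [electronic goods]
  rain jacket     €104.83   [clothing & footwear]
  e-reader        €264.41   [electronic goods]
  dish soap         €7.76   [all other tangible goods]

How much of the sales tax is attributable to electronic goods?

Laptop €402.12: electronic goods, €300.00 or more → 4.75% → €19.10
E-reader €264.41: electronic goods, under €300.00 → 0% → €0.00
Tax on electronic goods = €19.10 + €0.00 = €19.10

€19.10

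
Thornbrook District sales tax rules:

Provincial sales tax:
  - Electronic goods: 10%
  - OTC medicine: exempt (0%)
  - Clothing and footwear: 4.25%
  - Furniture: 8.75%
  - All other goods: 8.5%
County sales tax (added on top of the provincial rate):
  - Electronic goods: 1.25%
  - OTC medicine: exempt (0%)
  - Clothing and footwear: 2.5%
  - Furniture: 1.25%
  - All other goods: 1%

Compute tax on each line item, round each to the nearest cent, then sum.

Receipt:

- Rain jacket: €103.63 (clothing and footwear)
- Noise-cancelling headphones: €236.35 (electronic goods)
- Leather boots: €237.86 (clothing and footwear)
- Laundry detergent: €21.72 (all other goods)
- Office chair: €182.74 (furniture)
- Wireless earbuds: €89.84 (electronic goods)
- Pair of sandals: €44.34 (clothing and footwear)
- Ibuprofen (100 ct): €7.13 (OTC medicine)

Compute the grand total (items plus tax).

Rain jacket €103.63: clothing and footwear → 4.25% + 2.5% county = 6.75% → €7.00
Noise-cancelling headphones €236.35: electronic goods → 10% + 1.25% county = 11.25% → €26.59
Leather boots €237.86: clothing and footwear → 4.25% + 2.5% county = 6.75% → €16.06
Laundry detergent €21.72: all other goods → 8.5% + 1% county = 9.5% → €2.06
Office chair €182.74: furniture → 8.75% + 1.25% county = 10% → €18.27
Wireless earbuds €89.84: electronic goods → 10% + 1.25% county = 11.25% → €10.11
Pair of sandals €44.34: clothing and footwear → 4.25% + 2.5% county = 6.75% → €2.99
Ibuprofen (100 ct) €7.13: OTC medicine → 0% + 0% county = 0% → €0.00
Subtotal = €923.61; tax = €83.08; total due = €1006.69

€1006.69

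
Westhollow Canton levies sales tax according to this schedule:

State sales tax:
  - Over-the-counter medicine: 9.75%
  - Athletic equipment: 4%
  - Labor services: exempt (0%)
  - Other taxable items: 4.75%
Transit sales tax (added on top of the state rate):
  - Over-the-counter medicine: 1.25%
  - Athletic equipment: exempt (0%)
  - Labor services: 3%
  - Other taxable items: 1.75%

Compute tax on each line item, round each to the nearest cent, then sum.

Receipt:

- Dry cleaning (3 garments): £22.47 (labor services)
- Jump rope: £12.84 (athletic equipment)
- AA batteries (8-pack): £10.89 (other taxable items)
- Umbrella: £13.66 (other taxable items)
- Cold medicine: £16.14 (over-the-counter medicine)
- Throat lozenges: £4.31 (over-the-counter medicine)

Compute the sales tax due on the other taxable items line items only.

£1.60

AA batteries (8-pack) £10.89: other taxable items → 4.75% + 1.75% transit = 6.5% → £0.71
Umbrella £13.66: other taxable items → 4.75% + 1.75% transit = 6.5% → £0.89
Tax on other taxable items = £0.71 + £0.89 = £1.60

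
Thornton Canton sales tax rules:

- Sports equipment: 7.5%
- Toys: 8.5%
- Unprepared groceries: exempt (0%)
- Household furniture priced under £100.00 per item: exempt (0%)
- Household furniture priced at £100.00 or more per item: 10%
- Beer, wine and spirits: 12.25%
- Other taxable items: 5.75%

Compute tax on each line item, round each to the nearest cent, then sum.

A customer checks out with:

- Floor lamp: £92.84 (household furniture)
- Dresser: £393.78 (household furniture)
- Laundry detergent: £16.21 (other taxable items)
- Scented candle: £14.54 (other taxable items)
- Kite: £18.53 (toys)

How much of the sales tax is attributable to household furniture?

£39.38

Floor lamp £92.84: household furniture, under £100.00 → 0% → £0.00
Dresser £393.78: household furniture, £100.00 or more → 10% → £39.38
Tax on household furniture = £0.00 + £39.38 = £39.38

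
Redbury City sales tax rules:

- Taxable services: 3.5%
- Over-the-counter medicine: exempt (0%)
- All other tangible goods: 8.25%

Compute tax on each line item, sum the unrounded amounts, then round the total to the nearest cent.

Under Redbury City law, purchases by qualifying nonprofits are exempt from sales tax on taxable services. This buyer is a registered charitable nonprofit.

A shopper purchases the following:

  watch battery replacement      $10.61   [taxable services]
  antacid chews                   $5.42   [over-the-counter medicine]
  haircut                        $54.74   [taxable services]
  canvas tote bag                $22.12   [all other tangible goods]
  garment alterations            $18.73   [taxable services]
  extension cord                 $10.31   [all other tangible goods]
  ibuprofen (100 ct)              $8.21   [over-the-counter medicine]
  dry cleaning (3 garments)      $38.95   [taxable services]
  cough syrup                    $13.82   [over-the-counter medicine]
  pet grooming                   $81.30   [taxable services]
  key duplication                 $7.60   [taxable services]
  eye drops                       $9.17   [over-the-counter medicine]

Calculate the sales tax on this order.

Watch battery replacement $10.61: taxable services, buyer-exempt → 0% → $0.00
Antacid chews $5.42: over-the-counter medicine → 0% → $0.00
Haircut $54.74: taxable services, buyer-exempt → 0% → $0.00
Canvas tote bag $22.12: all other tangible goods → 8.25% → $1.8249
Garment alterations $18.73: taxable services, buyer-exempt → 0% → $0.00
Extension cord $10.31: all other tangible goods → 8.25% → $0.850575
Ibuprofen (100 ct) $8.21: over-the-counter medicine → 0% → $0.00
Dry cleaning (3 garments) $38.95: taxable services, buyer-exempt → 0% → $0.00
Cough syrup $13.82: over-the-counter medicine → 0% → $0.00
Pet grooming $81.30: taxable services, buyer-exempt → 0% → $0.00
Key duplication $7.60: taxable services, buyer-exempt → 0% → $0.00
Eye drops $9.17: over-the-counter medicine → 0% → $0.00
Unrounded tax sum = $2.675475 → $2.68

$2.68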